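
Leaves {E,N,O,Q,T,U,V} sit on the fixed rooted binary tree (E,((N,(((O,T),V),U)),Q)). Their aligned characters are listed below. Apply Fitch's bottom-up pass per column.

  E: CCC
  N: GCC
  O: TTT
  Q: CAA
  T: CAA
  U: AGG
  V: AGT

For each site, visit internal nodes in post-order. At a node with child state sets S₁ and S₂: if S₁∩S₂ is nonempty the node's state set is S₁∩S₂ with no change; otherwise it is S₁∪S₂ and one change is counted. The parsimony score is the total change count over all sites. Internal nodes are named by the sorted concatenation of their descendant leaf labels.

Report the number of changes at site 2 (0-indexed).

site 0, node OT: O={T} ∪ T={C} → {C,T} (+1)
site 0, node OTV: OT={C,T} ∪ V={A} → {A,C,T} (+1)
site 0, node OTUV: OTV={A,C,T} ∩ U={A} → {A} (+0)
site 0, node NOTUV: N={G} ∪ OTUV={A} → {A,G} (+1)
site 0, node NOQTUV: NOTUV={A,G} ∪ Q={C} → {A,C,G} (+1)
site 0, node ENOQTUV: E={C} ∩ NOQTUV={A,C,G} → {C} (+0)
site 1, node OT: O={T} ∪ T={A} → {A,T} (+1)
site 1, node OTV: OT={A,T} ∪ V={G} → {A,G,T} (+1)
site 1, node OTUV: OTV={A,G,T} ∩ U={G} → {G} (+0)
site 1, node NOTUV: N={C} ∪ OTUV={G} → {C,G} (+1)
site 1, node NOQTUV: NOTUV={C,G} ∪ Q={A} → {A,C,G} (+1)
site 1, node ENOQTUV: E={C} ∩ NOQTUV={A,C,G} → {C} (+0)
site 2, node OT: O={T} ∪ T={A} → {A,T} (+1)
site 2, node OTV: OT={A,T} ∩ V={T} → {T} (+0)
site 2, node OTUV: OTV={T} ∪ U={G} → {G,T} (+1)
site 2, node NOTUV: N={C} ∪ OTUV={G,T} → {C,G,T} (+1)
site 2, node NOQTUV: NOTUV={C,G,T} ∪ Q={A} → {A,C,G,T} (+1)
site 2, node ENOQTUV: E={C} ∩ NOQTUV={A,C,G,T} → {C} (+0)
per-site changes: [4, 4, 4]; total = 12

4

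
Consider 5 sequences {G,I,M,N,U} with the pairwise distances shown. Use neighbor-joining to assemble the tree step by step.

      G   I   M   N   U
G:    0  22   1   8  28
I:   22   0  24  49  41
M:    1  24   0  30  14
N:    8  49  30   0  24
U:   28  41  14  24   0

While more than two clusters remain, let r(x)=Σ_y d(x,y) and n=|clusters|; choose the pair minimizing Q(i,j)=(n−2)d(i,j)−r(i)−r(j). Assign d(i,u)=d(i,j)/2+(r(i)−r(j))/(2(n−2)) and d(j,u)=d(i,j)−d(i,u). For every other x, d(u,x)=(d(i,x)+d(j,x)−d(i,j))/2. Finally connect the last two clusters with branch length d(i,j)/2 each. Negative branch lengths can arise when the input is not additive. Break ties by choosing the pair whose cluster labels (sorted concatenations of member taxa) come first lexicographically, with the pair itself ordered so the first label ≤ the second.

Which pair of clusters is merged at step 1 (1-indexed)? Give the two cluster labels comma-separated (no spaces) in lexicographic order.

G,N

step 1: merge (G,N) at d=8, Q=-146; branch lengths G→-14/3, N→38/3; new cluster GN
  updated: d(GN,I)=63/2, d(GN,M)=23/2, d(GN,U)=22
step 2: merge (GN,I) at d=63/2, Q=-197/2; branch lengths GN→63/8, I→189/8; new cluster GIN
  updated: d(GIN,M)=2, d(GIN,U)=63/4
step 3: merge (GIN,M) at d=2, Q=-127/4; branch lengths GIN→15/8, M→1/8; new cluster GIMN
  updated: d(GIMN,U)=111/8
step 4: merge (GIMN,U) at d=111/8; branch lengths GIMN→111/16, U→111/16; new cluster GIMNU
final tree: ((((G:-14/3,N:38/3):63/8,I:189/8):15/8,M:1/8):111/16,U:111/16)
total length: 443/8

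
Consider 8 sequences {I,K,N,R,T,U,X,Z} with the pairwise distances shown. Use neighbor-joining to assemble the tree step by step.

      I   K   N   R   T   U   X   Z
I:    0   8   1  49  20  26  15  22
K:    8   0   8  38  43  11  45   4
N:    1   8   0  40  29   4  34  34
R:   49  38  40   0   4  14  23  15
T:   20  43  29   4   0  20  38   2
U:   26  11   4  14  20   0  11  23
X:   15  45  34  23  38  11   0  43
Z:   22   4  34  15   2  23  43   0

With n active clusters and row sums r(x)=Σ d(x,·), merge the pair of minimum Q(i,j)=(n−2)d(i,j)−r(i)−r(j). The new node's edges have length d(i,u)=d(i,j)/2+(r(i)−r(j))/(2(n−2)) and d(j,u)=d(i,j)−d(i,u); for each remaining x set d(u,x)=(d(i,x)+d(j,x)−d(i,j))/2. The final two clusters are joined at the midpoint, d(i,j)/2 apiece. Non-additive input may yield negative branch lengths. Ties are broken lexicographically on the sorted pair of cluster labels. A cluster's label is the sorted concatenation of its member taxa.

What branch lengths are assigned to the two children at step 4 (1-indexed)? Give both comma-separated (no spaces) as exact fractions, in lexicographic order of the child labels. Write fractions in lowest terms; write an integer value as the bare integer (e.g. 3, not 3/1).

step 1: merge (R,T) at d=4, Q=-315; branch lengths R→17/4, T→-1/4; new cluster RT
  updated: d(I,RT)=65/2, d(K,RT)=77/2, d(N,RT)=65/2, d(RT,U)=15, d(RT,X)=57/2, d(RT,Z)=13/2
step 2: merge (RT,Z) at d=13/2, Q=-507/2; branch lengths RT→107/20, Z→23/20; new cluster RTZ
  updated: d(I,RTZ)=24, d(K,RTZ)=18, d(N,RTZ)=30, d(RTZ,U)=63/4, d(RTZ,X)=65/2
step 3: merge (U,X) at d=11, Q=-645/4; branch lengths U→-103/32, X→455/32; new cluster UX
  updated: d(I,UX)=15, d(K,UX)=45/2, d(N,UX)=27/2, d(RTZ,UX)=149/8
step 4: merge (RTZ,UX) at d=149/8, Q=-835/8; branch lengths RTZ→205/16, UX→93/16; new cluster RTUXZ
  updated: d(I,RTUXZ)=163/16, d(K,RTUXZ)=175/16, d(N,RTUXZ)=199/16
step 5: merge (I,N) at d=1, Q=-309/8; branch lengths I→-1/16, N→17/16; new cluster IN
  updated: d(IN,K)=15/2, d(IN,RTUXZ)=173/16
step 6: merge (IN,K) at d=15/2, Q=-117/4; branch lengths IN→59/16, K→61/16; new cluster IKN
  updated: d(IKN,RTUXZ)=57/8
step 7: merge (IKN,RTUXZ) at d=57/8; branch lengths IKN→57/16, RTUXZ→57/16; new cluster IKNRTUXZ
final tree: (((I:-1/16,N:17/16):59/16,K:61/16):57/16,(((R:17/4,T:-1/4):107/20,Z:23/20):205/16,(U:-103/32,X:455/32):93/16):57/16)
total length: 223/4

205/16,93/16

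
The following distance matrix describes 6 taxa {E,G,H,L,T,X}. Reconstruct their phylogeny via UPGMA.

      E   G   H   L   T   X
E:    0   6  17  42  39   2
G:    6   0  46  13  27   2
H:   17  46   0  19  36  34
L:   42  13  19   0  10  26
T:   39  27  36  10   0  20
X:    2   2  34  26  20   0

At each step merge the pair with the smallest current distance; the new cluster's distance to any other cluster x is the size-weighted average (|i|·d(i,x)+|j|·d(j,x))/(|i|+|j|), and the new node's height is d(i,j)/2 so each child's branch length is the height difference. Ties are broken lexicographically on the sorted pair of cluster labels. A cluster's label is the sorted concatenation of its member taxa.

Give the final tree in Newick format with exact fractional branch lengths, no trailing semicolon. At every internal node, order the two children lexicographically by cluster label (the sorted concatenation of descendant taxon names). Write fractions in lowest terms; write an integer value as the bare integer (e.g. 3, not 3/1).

step 1: merge (E,X) at d=2; branch lengths E→1, X→1; new cluster EX
  updated: d(EX,G)=4, d(EX,H)=51/2, d(EX,L)=34, d(EX,T)=59/2
step 2: merge (EX,G) at d=4; branch lengths EX→1, G→2; new cluster EGX
  updated: d(EGX,H)=97/3, d(EGX,L)=27, d(EGX,T)=86/3
step 3: merge (L,T) at d=10; branch lengths L→5, T→5; new cluster LT
  updated: d(EGX,LT)=167/6, d(H,LT)=55/2
step 4: merge (H,LT) at d=55/2; branch lengths H→55/4, LT→35/4; new cluster HLT
  updated: d(EGX,HLT)=88/3
step 5: merge (EGX,HLT) at d=88/3; branch lengths EGX→38/3, HLT→11/12; new cluster EGHLTX
final tree: (((E:1,X:1):1,G:2):38/3,(H:55/4,(L:5,T:5):35/4):11/12)
total length: 613/12

(((E:1,X:1):1,G:2):38/3,(H:55/4,(L:5,T:5):35/4):11/12)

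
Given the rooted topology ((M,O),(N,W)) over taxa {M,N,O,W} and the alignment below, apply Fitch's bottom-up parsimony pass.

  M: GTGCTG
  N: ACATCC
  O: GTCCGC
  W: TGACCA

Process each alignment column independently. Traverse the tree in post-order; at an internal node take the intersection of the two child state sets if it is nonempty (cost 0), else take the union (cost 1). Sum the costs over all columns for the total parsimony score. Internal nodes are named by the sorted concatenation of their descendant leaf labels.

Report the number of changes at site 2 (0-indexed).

2

MO@0: {G} ∩ {G} = {G} (intersection, +0)
NW@0: {A} ∪ {T} = {A,T} (union, +1)
MNOW@0: {G} ∪ {A,T} = {A,G,T} (union, +1)
MO@1: {T} ∩ {T} = {T} (intersection, +0)
NW@1: {C} ∪ {G} = {C,G} (union, +1)
MNOW@1: {T} ∪ {C,G} = {C,G,T} (union, +1)
MO@2: {G} ∪ {C} = {C,G} (union, +1)
NW@2: {A} ∩ {A} = {A} (intersection, +0)
MNOW@2: {C,G} ∪ {A} = {A,C,G} (union, +1)
MO@3: {C} ∩ {C} = {C} (intersection, +0)
NW@3: {T} ∪ {C} = {C,T} (union, +1)
MNOW@3: {C} ∩ {C,T} = {C} (intersection, +0)
MO@4: {T} ∪ {G} = {G,T} (union, +1)
NW@4: {C} ∩ {C} = {C} (intersection, +0)
MNOW@4: {G,T} ∪ {C} = {C,G,T} (union, +1)
MO@5: {G} ∪ {C} = {C,G} (union, +1)
NW@5: {C} ∪ {A} = {A,C} (union, +1)
MNOW@5: {C,G} ∩ {A,C} = {C} (intersection, +0)
per-site changes: [2, 2, 2, 1, 2, 2]; total = 11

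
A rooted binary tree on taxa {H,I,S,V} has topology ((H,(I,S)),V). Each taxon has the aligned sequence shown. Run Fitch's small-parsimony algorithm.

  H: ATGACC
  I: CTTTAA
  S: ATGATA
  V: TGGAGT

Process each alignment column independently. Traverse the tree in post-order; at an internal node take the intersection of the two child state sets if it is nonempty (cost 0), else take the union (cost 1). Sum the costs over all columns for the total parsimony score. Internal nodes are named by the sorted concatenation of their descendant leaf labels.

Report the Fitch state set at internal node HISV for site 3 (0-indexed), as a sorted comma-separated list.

[col 0] IS: children I:{C}, S:{A} ∪→ {A,C}; cost 1
[col 0] HIS: children H:{A}, IS:{A,C} ∩→ {A}; cost 0
[col 0] HISV: children HIS:{A}, V:{T} ∪→ {A,T}; cost 1
[col 1] IS: children I:{T}, S:{T} ∩→ {T}; cost 0
[col 1] HIS: children H:{T}, IS:{T} ∩→ {T}; cost 0
[col 1] HISV: children HIS:{T}, V:{G} ∪→ {G,T}; cost 1
[col 2] IS: children I:{T}, S:{G} ∪→ {G,T}; cost 1
[col 2] HIS: children H:{G}, IS:{G,T} ∩→ {G}; cost 0
[col 2] HISV: children HIS:{G}, V:{G} ∩→ {G}; cost 0
[col 3] IS: children I:{T}, S:{A} ∪→ {A,T}; cost 1
[col 3] HIS: children H:{A}, IS:{A,T} ∩→ {A}; cost 0
[col 3] HISV: children HIS:{A}, V:{A} ∩→ {A}; cost 0
[col 4] IS: children I:{A}, S:{T} ∪→ {A,T}; cost 1
[col 4] HIS: children H:{C}, IS:{A,T} ∪→ {A,C,T}; cost 1
[col 4] HISV: children HIS:{A,C,T}, V:{G} ∪→ {A,C,G,T}; cost 1
[col 5] IS: children I:{A}, S:{A} ∩→ {A}; cost 0
[col 5] HIS: children H:{C}, IS:{A} ∪→ {A,C}; cost 1
[col 5] HISV: children HIS:{A,C}, V:{T} ∪→ {A,C,T}; cost 1
per-site changes: [2, 1, 1, 1, 3, 2]; total = 10

A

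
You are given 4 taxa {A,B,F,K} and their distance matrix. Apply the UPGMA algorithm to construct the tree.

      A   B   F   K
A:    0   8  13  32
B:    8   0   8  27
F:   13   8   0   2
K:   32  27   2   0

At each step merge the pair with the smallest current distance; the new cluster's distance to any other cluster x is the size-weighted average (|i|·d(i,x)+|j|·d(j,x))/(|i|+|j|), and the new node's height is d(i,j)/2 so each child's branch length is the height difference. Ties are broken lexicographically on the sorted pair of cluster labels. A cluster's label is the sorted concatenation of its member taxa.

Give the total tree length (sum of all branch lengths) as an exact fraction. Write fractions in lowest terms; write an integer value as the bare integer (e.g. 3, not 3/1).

1. join F+K (d=2) ⇒ FK; edges |F|=1, |K|=1
  updated: d(A,FK)=45/2, d(B,FK)=35/2
2. join A+B (d=8) ⇒ AB; edges |A|=4, |B|=4
  updated: d(AB,FK)=20
3. join AB+FK (d=20) ⇒ ABFK; edges |AB|=6, |FK|=9
final tree: ((A:4,B:4):6,(F:1,K:1):9)
total length: 25

25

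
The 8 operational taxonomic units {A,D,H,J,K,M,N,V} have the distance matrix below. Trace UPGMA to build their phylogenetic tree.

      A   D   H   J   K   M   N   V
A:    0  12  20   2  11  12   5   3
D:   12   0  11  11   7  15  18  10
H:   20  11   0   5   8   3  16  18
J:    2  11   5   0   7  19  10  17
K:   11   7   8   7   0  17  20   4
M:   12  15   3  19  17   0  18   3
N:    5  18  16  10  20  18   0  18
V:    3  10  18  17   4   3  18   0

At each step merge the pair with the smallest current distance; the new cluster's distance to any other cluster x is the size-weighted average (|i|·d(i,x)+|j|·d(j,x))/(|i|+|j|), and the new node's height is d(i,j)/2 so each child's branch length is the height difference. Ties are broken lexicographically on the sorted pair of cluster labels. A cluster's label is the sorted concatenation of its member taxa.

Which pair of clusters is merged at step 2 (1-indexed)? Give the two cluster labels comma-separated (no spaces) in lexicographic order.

H,M

1. join A+J (d=2) ⇒ AJ; edges |A|=1, |J|=1
  updated: d(AJ,D)=23/2, d(AJ,H)=25/2, d(AJ,K)=9, d(AJ,M)=31/2, d(AJ,N)=15/2, d(AJ,V)=10
2. join H+M (d=3) ⇒ HM; edges |H|=3/2, |M|=3/2
  updated: d(AJ,HM)=14, d(D,HM)=13, d(HM,K)=25/2, d(HM,N)=17, d(HM,V)=21/2
3. join K+V (d=4) ⇒ KV; edges |K|=2, |V|=2
  updated: d(AJ,KV)=19/2, d(D,KV)=17/2, d(HM,KV)=23/2, d(KV,N)=19
4. join AJ+N (d=15/2) ⇒ AJN; edges |AJ|=11/4, |N|=15/4
  updated: d(AJN,D)=41/3, d(AJN,HM)=15, d(AJN,KV)=38/3
5. join D+KV (d=17/2) ⇒ DKV; edges |D|=17/4, |KV|=9/4
  updated: d(AJN,DKV)=13, d(DKV,HM)=12
6. join DKV+HM (d=12) ⇒ DHKMV; edges |DKV|=7/4, |HM|=9/2
  updated: d(AJN,DHKMV)=69/5
7. join AJN+DHKMV (d=69/5) ⇒ ADHJKMNV; edges |AJN|=63/20, |DHKMV|=9/10
final tree: (((A:1,J:1):11/4,N:15/4):63/20,((D:17/4,(K:2,V:2):9/4):7/4,(H:3/2,M:3/2):9/2):9/10)
total length: 323/10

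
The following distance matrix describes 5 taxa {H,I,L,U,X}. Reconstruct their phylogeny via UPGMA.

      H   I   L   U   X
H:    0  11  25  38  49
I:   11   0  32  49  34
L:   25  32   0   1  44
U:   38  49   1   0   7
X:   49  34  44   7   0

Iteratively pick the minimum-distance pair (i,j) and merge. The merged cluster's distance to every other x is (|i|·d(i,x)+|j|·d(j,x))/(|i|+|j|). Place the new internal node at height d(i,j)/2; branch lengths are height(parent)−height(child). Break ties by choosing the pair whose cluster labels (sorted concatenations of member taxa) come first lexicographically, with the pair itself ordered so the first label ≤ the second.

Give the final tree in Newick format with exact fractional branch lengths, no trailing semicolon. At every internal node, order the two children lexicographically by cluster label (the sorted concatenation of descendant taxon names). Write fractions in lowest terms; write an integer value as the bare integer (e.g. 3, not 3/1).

1. join L+U (d=1) ⇒ LU; edges |L|=1/2, |U|=1/2
  updated: d(H,LU)=63/2, d(I,LU)=81/2, d(LU,X)=51/2
2. join H+I (d=11) ⇒ HI; edges |H|=11/2, |I|=11/2
  updated: d(HI,LU)=36, d(HI,X)=83/2
3. join LU+X (d=51/2) ⇒ LUX; edges |LU|=49/4, |X|=51/4
  updated: d(HI,LUX)=227/6
4. join HI+LUX (d=227/6) ⇒ HILUX; edges |HI|=161/12, |LUX|=37/6
final tree: ((H:11/2,I:11/2):161/12,((L:1/2,U:1/2):49/4,X:51/4):37/6)
total length: 679/12

((H:11/2,I:11/2):161/12,((L:1/2,U:1/2):49/4,X:51/4):37/6)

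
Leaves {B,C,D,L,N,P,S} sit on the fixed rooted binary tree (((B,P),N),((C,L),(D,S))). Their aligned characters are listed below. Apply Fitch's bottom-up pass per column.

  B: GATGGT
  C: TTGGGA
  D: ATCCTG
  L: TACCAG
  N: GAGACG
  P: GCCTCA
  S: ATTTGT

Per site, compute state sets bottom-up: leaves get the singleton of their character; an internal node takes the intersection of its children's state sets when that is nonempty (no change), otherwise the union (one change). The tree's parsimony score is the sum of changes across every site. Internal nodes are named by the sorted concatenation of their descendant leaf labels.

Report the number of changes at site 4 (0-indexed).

site 0, node BP: B={G} ∩ P={G} → {G} (+0)
site 0, node BNP: BP={G} ∩ N={G} → {G} (+0)
site 0, node CL: C={T} ∩ L={T} → {T} (+0)
site 0, node DS: D={A} ∩ S={A} → {A} (+0)
site 0, node CDLS: CL={T} ∪ DS={A} → {A,T} (+1)
site 0, node BCDLNPS: BNP={G} ∪ CDLS={A,T} → {A,G,T} (+1)
site 1, node BP: B={A} ∪ P={C} → {A,C} (+1)
site 1, node BNP: BP={A,C} ∩ N={A} → {A} (+0)
site 1, node CL: C={T} ∪ L={A} → {A,T} (+1)
site 1, node DS: D={T} ∩ S={T} → {T} (+0)
site 1, node CDLS: CL={A,T} ∩ DS={T} → {T} (+0)
site 1, node BCDLNPS: BNP={A} ∪ CDLS={T} → {A,T} (+1)
site 2, node BP: B={T} ∪ P={C} → {C,T} (+1)
site 2, node BNP: BP={C,T} ∪ N={G} → {C,G,T} (+1)
site 2, node CL: C={G} ∪ L={C} → {C,G} (+1)
site 2, node DS: D={C} ∪ S={T} → {C,T} (+1)
site 2, node CDLS: CL={C,G} ∩ DS={C,T} → {C} (+0)
site 2, node BCDLNPS: BNP={C,G,T} ∩ CDLS={C} → {C} (+0)
site 3, node BP: B={G} ∪ P={T} → {G,T} (+1)
site 3, node BNP: BP={G,T} ∪ N={A} → {A,G,T} (+1)
site 3, node CL: C={G} ∪ L={C} → {C,G} (+1)
site 3, node DS: D={C} ∪ S={T} → {C,T} (+1)
site 3, node CDLS: CL={C,G} ∩ DS={C,T} → {C} (+0)
site 3, node BCDLNPS: BNP={A,G,T} ∪ CDLS={C} → {A,C,G,T} (+1)
site 4, node BP: B={G} ∪ P={C} → {C,G} (+1)
site 4, node BNP: BP={C,G} ∩ N={C} → {C} (+0)
site 4, node CL: C={G} ∪ L={A} → {A,G} (+1)
site 4, node DS: D={T} ∪ S={G} → {G,T} (+1)
site 4, node CDLS: CL={A,G} ∩ DS={G,T} → {G} (+0)
site 4, node BCDLNPS: BNP={C} ∪ CDLS={G} → {C,G} (+1)
site 5, node BP: B={T} ∪ P={A} → {A,T} (+1)
site 5, node BNP: BP={A,T} ∪ N={G} → {A,G,T} (+1)
site 5, node CL: C={A} ∪ L={G} → {A,G} (+1)
site 5, node DS: D={G} ∪ S={T} → {G,T} (+1)
site 5, node CDLS: CL={A,G} ∩ DS={G,T} → {G} (+0)
site 5, node BCDLNPS: BNP={A,G,T} ∩ CDLS={G} → {G} (+0)
per-site changes: [2, 3, 4, 5, 4, 4]; total = 22

4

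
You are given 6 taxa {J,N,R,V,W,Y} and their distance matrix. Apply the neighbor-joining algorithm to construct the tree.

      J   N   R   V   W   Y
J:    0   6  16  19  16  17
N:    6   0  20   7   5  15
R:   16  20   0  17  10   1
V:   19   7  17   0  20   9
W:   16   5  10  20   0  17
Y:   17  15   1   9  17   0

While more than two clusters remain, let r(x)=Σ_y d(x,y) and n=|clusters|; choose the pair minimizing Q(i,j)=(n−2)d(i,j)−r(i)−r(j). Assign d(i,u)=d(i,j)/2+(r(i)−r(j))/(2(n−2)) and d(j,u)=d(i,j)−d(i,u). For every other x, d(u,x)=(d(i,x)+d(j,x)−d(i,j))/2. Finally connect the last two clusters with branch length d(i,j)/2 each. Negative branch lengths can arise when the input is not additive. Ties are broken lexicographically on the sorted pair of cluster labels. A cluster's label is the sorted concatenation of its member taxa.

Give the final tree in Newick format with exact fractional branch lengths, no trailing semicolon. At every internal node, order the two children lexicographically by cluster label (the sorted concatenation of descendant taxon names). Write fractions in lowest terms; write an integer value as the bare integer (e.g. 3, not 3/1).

(((J:57/8,N:-9/8):11/8,((R:9/8,Y:-1/8):25/4,V:25/4):33/8):49/16,W:49/16)

1. join R+Y (d=1, Q=-119) ⇒ RY; edges |R|=9/8, |Y|=-1/8
  updated: d(J,RY)=16, d(N,RY)=17, d(RY,V)=25/2, d(RY,W)=13
2. join RY+V (d=25/2, Q=-159/2) ⇒ RVY; edges |RY|=25/4, |V|=25/4
  updated: d(J,RVY)=45/4, d(N,RVY)=23/4, d(RVY,W)=41/4
3. join J+N (d=6, Q=-38) ⇒ JN; edges |J|=57/8, |N|=-9/8
  updated: d(JN,RVY)=11/2, d(JN,W)=15/2
4. join JN+RVY (d=11/2, Q=-93/4) ⇒ JNRVY; edges |JN|=11/8, |RVY|=33/8
  updated: d(JNRVY,W)=49/8
5. join JNRVY+W (d=49/8) ⇒ JNRVWY; edges |JNRVY|=49/16, |W|=49/16
final tree: (((J:57/8,N:-9/8):11/8,((R:9/8,Y:-1/8):25/4,V:25/4):33/8):49/16,W:49/16)
total length: 249/8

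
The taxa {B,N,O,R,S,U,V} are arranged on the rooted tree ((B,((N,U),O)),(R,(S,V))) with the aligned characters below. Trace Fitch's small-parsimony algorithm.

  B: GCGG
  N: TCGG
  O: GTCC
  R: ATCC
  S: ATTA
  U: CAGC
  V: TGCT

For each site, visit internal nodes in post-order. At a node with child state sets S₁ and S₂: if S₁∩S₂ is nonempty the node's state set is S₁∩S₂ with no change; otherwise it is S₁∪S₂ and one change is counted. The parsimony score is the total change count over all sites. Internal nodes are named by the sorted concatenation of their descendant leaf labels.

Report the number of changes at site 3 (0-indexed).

4

[col 0] NU: children N:{T}, U:{C} ∪→ {C,T}; cost 1
[col 0] NOU: children NU:{C,T}, O:{G} ∪→ {C,G,T}; cost 1
[col 0] BNOU: children B:{G}, NOU:{C,G,T} ∩→ {G}; cost 0
[col 0] SV: children S:{A}, V:{T} ∪→ {A,T}; cost 1
[col 0] RSV: children R:{A}, SV:{A,T} ∩→ {A}; cost 0
[col 0] BNORSUV: children BNOU:{G}, RSV:{A} ∪→ {A,G}; cost 1
[col 1] NU: children N:{C}, U:{A} ∪→ {A,C}; cost 1
[col 1] NOU: children NU:{A,C}, O:{T} ∪→ {A,C,T}; cost 1
[col 1] BNOU: children B:{C}, NOU:{A,C,T} ∩→ {C}; cost 0
[col 1] SV: children S:{T}, V:{G} ∪→ {G,T}; cost 1
[col 1] RSV: children R:{T}, SV:{G,T} ∩→ {T}; cost 0
[col 1] BNORSUV: children BNOU:{C}, RSV:{T} ∪→ {C,T}; cost 1
[col 2] NU: children N:{G}, U:{G} ∩→ {G}; cost 0
[col 2] NOU: children NU:{G}, O:{C} ∪→ {C,G}; cost 1
[col 2] BNOU: children B:{G}, NOU:{C,G} ∩→ {G}; cost 0
[col 2] SV: children S:{T}, V:{C} ∪→ {C,T}; cost 1
[col 2] RSV: children R:{C}, SV:{C,T} ∩→ {C}; cost 0
[col 2] BNORSUV: children BNOU:{G}, RSV:{C} ∪→ {C,G}; cost 1
[col 3] NU: children N:{G}, U:{C} ∪→ {C,G}; cost 1
[col 3] NOU: children NU:{C,G}, O:{C} ∩→ {C}; cost 0
[col 3] BNOU: children B:{G}, NOU:{C} ∪→ {C,G}; cost 1
[col 3] SV: children S:{A}, V:{T} ∪→ {A,T}; cost 1
[col 3] RSV: children R:{C}, SV:{A,T} ∪→ {A,C,T}; cost 1
[col 3] BNORSUV: children BNOU:{C,G}, RSV:{A,C,T} ∩→ {C}; cost 0
per-site changes: [4, 4, 3, 4]; total = 15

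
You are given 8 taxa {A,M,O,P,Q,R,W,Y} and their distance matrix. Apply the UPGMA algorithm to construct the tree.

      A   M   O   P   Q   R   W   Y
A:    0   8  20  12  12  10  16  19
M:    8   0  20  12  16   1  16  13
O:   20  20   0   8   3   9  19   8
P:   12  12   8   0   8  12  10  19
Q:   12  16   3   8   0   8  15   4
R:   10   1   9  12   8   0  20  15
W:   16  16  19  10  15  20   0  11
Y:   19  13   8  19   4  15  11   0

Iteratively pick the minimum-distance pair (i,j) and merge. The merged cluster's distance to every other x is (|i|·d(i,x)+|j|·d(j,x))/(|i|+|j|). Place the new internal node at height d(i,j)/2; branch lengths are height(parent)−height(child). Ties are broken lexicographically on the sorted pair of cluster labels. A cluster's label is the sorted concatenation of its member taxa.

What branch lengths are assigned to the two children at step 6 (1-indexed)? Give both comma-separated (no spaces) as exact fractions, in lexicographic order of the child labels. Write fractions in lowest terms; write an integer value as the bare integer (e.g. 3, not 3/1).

iteration 1: select M,R (d=1); attach at lengths (1/2, 1/2); label the merged cluster MR
  updated: d(A,MR)=9, d(MR,O)=29/2, d(MR,P)=12, d(MR,Q)=12, d(MR,W)=18, d(MR,Y)=14
iteration 2: select O,Q (d=3); attach at lengths (3/2, 3/2); label the merged cluster OQ
  updated: d(A,OQ)=16, d(MR,OQ)=53/4, d(OQ,P)=8, d(OQ,W)=17, d(OQ,Y)=6
iteration 3: select OQ,Y (d=6); attach at lengths (3/2, 3); label the merged cluster OQY
  updated: d(A,OQY)=17, d(MR,OQY)=27/2, d(OQY,P)=35/3, d(OQY,W)=15
iteration 4: select A,MR (d=9); attach at lengths (9/2, 4); label the merged cluster AMR
  updated: d(AMR,OQY)=44/3, d(AMR,P)=12, d(AMR,W)=52/3
iteration 5: select P,W (d=10); attach at lengths (5, 5); label the merged cluster PW
  updated: d(AMR,PW)=44/3, d(OQY,PW)=40/3
iteration 6: select OQY,PW (d=40/3); attach at lengths (11/3, 5/3); label the merged cluster OPQWY
  updated: d(AMR,OPQWY)=44/3
iteration 7: select AMR,OPQWY (d=44/3); attach at lengths (17/6, 2/3); label the merged cluster AMOPQRWY
final tree: ((A:9/2,(M:1/2,R:1/2):4):17/6,(((O:3/2,Q:3/2):3/2,Y:3):11/3,(P:5,W:5):5/3):2/3)
total length: 215/6

11/3,5/3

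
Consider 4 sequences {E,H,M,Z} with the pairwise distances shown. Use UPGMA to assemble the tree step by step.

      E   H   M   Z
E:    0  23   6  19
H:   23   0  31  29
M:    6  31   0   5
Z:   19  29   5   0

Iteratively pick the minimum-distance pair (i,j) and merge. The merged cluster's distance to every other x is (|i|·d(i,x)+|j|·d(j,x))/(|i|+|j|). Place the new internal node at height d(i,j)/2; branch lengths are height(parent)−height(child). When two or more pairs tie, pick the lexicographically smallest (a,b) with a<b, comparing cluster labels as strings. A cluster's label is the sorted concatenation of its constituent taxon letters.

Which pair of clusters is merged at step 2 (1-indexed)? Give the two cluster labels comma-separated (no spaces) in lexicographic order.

E,MZ

iteration 1: select M,Z (d=5); attach at lengths (5/2, 5/2); label the merged cluster MZ
  updated: d(E,MZ)=25/2, d(H,MZ)=30
iteration 2: select E,MZ (d=25/2); attach at lengths (25/4, 15/4); label the merged cluster EMZ
  updated: d(EMZ,H)=83/3
iteration 3: select EMZ,H (d=83/3); attach at lengths (91/12, 83/6); label the merged cluster EHMZ
final tree: ((E:25/4,(M:5/2,Z:5/2):15/4):91/12,H:83/6)
total length: 437/12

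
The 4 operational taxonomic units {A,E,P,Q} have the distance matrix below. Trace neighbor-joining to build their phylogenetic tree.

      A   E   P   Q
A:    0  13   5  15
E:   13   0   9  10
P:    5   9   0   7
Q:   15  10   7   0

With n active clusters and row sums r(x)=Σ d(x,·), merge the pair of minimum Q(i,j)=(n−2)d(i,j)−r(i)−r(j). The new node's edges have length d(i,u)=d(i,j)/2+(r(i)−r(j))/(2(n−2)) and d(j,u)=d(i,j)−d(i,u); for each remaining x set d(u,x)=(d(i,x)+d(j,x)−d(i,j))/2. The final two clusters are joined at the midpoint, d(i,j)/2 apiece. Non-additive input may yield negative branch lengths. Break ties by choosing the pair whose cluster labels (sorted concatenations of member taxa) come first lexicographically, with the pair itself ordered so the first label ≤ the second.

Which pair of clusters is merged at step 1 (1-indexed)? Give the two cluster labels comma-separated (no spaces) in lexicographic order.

A,P

1. join A+P (d=5, Q=-44) ⇒ AP; edges |A|=11/2, |P|=-1/2
  updated: d(AP,E)=17/2, d(AP,Q)=17/2
2. join AP+E (d=17/2, Q=-27) ⇒ AEP; edges |AP|=7/2, |E|=5
  updated: d(AEP,Q)=5
3. join AEP+Q (d=5) ⇒ AEPQ; edges |AEP|=5/2, |Q|=5/2
final tree: (((A:11/2,P:-1/2):7/2,E:5):5/2,Q:5/2)
total length: 37/2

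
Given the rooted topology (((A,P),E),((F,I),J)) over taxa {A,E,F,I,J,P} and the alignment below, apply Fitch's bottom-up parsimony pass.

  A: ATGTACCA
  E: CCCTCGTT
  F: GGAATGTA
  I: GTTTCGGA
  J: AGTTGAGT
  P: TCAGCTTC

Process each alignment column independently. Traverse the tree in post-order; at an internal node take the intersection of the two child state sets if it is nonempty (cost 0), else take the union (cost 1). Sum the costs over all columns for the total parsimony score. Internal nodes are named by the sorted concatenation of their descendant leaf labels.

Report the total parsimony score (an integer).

site 0, node AP: A={A} ∪ P={T} → {A,T} (+1)
site 0, node AEP: AP={A,T} ∪ E={C} → {A,C,T} (+1)
site 0, node FI: F={G} ∩ I={G} → {G} (+0)
site 0, node FIJ: FI={G} ∪ J={A} → {A,G} (+1)
site 0, node AEFIJP: AEP={A,C,T} ∩ FIJ={A,G} → {A} (+0)
site 1, node AP: A={T} ∪ P={C} → {C,T} (+1)
site 1, node AEP: AP={C,T} ∩ E={C} → {C} (+0)
site 1, node FI: F={G} ∪ I={T} → {G,T} (+1)
site 1, node FIJ: FI={G,T} ∩ J={G} → {G} (+0)
site 1, node AEFIJP: AEP={C} ∪ FIJ={G} → {C,G} (+1)
site 2, node AP: A={G} ∪ P={A} → {A,G} (+1)
site 2, node AEP: AP={A,G} ∪ E={C} → {A,C,G} (+1)
site 2, node FI: F={A} ∪ I={T} → {A,T} (+1)
site 2, node FIJ: FI={A,T} ∩ J={T} → {T} (+0)
site 2, node AEFIJP: AEP={A,C,G} ∪ FIJ={T} → {A,C,G,T} (+1)
site 3, node AP: A={T} ∪ P={G} → {G,T} (+1)
site 3, node AEP: AP={G,T} ∩ E={T} → {T} (+0)
site 3, node FI: F={A} ∪ I={T} → {A,T} (+1)
site 3, node FIJ: FI={A,T} ∩ J={T} → {T} (+0)
site 3, node AEFIJP: AEP={T} ∩ FIJ={T} → {T} (+0)
site 4, node AP: A={A} ∪ P={C} → {A,C} (+1)
site 4, node AEP: AP={A,C} ∩ E={C} → {C} (+0)
site 4, node FI: F={T} ∪ I={C} → {C,T} (+1)
site 4, node FIJ: FI={C,T} ∪ J={G} → {C,G,T} (+1)
site 4, node AEFIJP: AEP={C} ∩ FIJ={C,G,T} → {C} (+0)
site 5, node AP: A={C} ∪ P={T} → {C,T} (+1)
site 5, node AEP: AP={C,T} ∪ E={G} → {C,G,T} (+1)
site 5, node FI: F={G} ∩ I={G} → {G} (+0)
site 5, node FIJ: FI={G} ∪ J={A} → {A,G} (+1)
site 5, node AEFIJP: AEP={C,G,T} ∩ FIJ={A,G} → {G} (+0)
site 6, node AP: A={C} ∪ P={T} → {C,T} (+1)
site 6, node AEP: AP={C,T} ∩ E={T} → {T} (+0)
site 6, node FI: F={T} ∪ I={G} → {G,T} (+1)
site 6, node FIJ: FI={G,T} ∩ J={G} → {G} (+0)
site 6, node AEFIJP: AEP={T} ∪ FIJ={G} → {G,T} (+1)
site 7, node AP: A={A} ∪ P={C} → {A,C} (+1)
site 7, node AEP: AP={A,C} ∪ E={T} → {A,C,T} (+1)
site 7, node FI: F={A} ∩ I={A} → {A} (+0)
site 7, node FIJ: FI={A} ∪ J={T} → {A,T} (+1)
site 7, node AEFIJP: AEP={A,C,T} ∩ FIJ={A,T} → {A,T} (+0)
per-site changes: [3, 3, 4, 2, 3, 3, 3, 3]; total = 24

24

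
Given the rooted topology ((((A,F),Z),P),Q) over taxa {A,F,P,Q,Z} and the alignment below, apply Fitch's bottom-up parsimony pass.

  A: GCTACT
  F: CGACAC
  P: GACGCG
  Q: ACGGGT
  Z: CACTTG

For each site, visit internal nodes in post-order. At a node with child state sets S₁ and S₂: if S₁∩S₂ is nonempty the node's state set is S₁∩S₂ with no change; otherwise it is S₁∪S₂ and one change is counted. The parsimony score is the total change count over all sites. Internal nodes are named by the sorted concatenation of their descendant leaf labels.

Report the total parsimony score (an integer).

18

AF@0: {G} ∪ {C} = {C,G} (union, +1)
AFZ@0: {C,G} ∩ {C} = {C} (intersection, +0)
AFPZ@0: {C} ∪ {G} = {C,G} (union, +1)
AFPQZ@0: {C,G} ∪ {A} = {A,C,G} (union, +1)
AF@1: {C} ∪ {G} = {C,G} (union, +1)
AFZ@1: {C,G} ∪ {A} = {A,C,G} (union, +1)
AFPZ@1: {A,C,G} ∩ {A} = {A} (intersection, +0)
AFPQZ@1: {A} ∪ {C} = {A,C} (union, +1)
AF@2: {T} ∪ {A} = {A,T} (union, +1)
AFZ@2: {A,T} ∪ {C} = {A,C,T} (union, +1)
AFPZ@2: {A,C,T} ∩ {C} = {C} (intersection, +0)
AFPQZ@2: {C} ∪ {G} = {C,G} (union, +1)
AF@3: {A} ∪ {C} = {A,C} (union, +1)
AFZ@3: {A,C} ∪ {T} = {A,C,T} (union, +1)
AFPZ@3: {A,C,T} ∪ {G} = {A,C,G,T} (union, +1)
AFPQZ@3: {A,C,G,T} ∩ {G} = {G} (intersection, +0)
AF@4: {C} ∪ {A} = {A,C} (union, +1)
AFZ@4: {A,C} ∪ {T} = {A,C,T} (union, +1)
AFPZ@4: {A,C,T} ∩ {C} = {C} (intersection, +0)
AFPQZ@4: {C} ∪ {G} = {C,G} (union, +1)
AF@5: {T} ∪ {C} = {C,T} (union, +1)
AFZ@5: {C,T} ∪ {G} = {C,G,T} (union, +1)
AFPZ@5: {C,G,T} ∩ {G} = {G} (intersection, +0)
AFPQZ@5: {G} ∪ {T} = {G,T} (union, +1)
per-site changes: [3, 3, 3, 3, 3, 3]; total = 18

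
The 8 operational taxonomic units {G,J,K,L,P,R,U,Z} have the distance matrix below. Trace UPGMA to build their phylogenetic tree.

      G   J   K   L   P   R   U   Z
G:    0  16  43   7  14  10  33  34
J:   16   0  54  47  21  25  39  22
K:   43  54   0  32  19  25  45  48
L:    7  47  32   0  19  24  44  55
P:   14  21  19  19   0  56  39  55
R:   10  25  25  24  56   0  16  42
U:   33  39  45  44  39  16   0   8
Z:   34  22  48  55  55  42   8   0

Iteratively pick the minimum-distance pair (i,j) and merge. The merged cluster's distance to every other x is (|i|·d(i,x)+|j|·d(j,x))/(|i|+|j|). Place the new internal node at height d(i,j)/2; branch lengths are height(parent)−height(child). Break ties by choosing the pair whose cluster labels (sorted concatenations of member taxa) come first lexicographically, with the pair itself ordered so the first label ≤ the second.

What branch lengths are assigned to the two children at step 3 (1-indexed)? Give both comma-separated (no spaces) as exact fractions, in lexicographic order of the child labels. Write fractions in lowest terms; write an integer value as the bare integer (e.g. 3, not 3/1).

step 1: merge (G,L) at d=7; branch lengths G→7/2, L→7/2; new cluster GL
  updated: d(GL,J)=63/2, d(GL,K)=75/2, d(GL,P)=33/2, d(GL,R)=17, d(GL,U)=77/2, d(GL,Z)=89/2
step 2: merge (U,Z) at d=8; branch lengths U→4, Z→4; new cluster UZ
  updated: d(GL,UZ)=83/2, d(J,UZ)=61/2, d(K,UZ)=93/2, d(P,UZ)=47, d(R,UZ)=29
step 3: merge (GL,P) at d=33/2; branch lengths GL→19/4, P→33/4; new cluster GLP
  updated: d(GLP,J)=28, d(GLP,K)=94/3, d(GLP,R)=30, d(GLP,UZ)=130/3
step 4: merge (J,R) at d=25; branch lengths J→25/2, R→25/2; new cluster JR
  updated: d(GLP,JR)=29, d(JR,K)=79/2, d(JR,UZ)=119/4
step 5: merge (GLP,JR) at d=29; branch lengths GLP→25/4, JR→2; new cluster GJLPR
  updated: d(GJLPR,K)=173/5, d(GJLPR,UZ)=379/10
step 6: merge (GJLPR,K) at d=173/5; branch lengths GJLPR→14/5, K→173/10; new cluster GJKLPR
  updated: d(GJKLPR,UZ)=118/3
step 7: merge (GJKLPR,UZ) at d=118/3; branch lengths GJKLPR→71/30, UZ→47/3; new cluster GJKLPRUZ
final tree: (((((G:7/2,L:7/2):19/4,P:33/4):25/4,(J:25/2,R:25/2):2):14/5,K:173/10):71/30,(U:4,Z:4):47/3)
total length: 5963/60

19/4,33/4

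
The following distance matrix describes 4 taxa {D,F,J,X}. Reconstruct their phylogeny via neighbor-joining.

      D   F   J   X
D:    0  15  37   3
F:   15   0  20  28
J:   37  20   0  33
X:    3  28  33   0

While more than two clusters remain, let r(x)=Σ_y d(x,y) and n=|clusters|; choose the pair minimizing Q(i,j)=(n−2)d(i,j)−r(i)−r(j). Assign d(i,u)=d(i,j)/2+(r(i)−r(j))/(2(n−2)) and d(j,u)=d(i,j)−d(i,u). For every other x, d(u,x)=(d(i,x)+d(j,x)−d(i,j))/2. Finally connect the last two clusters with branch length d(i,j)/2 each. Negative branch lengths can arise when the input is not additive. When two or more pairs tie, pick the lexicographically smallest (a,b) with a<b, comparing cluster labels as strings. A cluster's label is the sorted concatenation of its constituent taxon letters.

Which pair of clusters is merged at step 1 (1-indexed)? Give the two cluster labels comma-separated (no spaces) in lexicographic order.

D,X

step 1: merge (D,X) at d=3, Q=-113; branch lengths D→-3/4, X→15/4; new cluster DX
  updated: d(DX,F)=20, d(DX,J)=67/2
step 2: merge (DX,F) at d=20, Q=-147/2; branch lengths DX→67/4, F→13/4; new cluster DFX
  updated: d(DFX,J)=67/4
step 3: merge (DFX,J) at d=67/4; branch lengths DFX→67/8, J→67/8; new cluster DFJX
final tree: (((D:-3/4,X:15/4):67/4,F:13/4):67/8,J:67/8)
total length: 159/4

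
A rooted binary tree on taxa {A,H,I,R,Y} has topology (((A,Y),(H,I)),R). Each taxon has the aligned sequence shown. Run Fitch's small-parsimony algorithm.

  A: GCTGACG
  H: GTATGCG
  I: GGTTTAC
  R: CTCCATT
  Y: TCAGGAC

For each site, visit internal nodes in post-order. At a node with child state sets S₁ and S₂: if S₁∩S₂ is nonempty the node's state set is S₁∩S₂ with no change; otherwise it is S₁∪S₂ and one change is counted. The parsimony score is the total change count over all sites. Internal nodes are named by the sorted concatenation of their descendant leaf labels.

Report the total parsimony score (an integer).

18

[col 0] AY: children A:{G}, Y:{T} ∪→ {G,T}; cost 1
[col 0] HI: children H:{G}, I:{G} ∩→ {G}; cost 0
[col 0] AHIY: children AY:{G,T}, HI:{G} ∩→ {G}; cost 0
[col 0] AHIRY: children AHIY:{G}, R:{C} ∪→ {C,G}; cost 1
[col 1] AY: children A:{C}, Y:{C} ∩→ {C}; cost 0
[col 1] HI: children H:{T}, I:{G} ∪→ {G,T}; cost 1
[col 1] AHIY: children AY:{C}, HI:{G,T} ∪→ {C,G,T}; cost 1
[col 1] AHIRY: children AHIY:{C,G,T}, R:{T} ∩→ {T}; cost 0
[col 2] AY: children A:{T}, Y:{A} ∪→ {A,T}; cost 1
[col 2] HI: children H:{A}, I:{T} ∪→ {A,T}; cost 1
[col 2] AHIY: children AY:{A,T}, HI:{A,T} ∩→ {A,T}; cost 0
[col 2] AHIRY: children AHIY:{A,T}, R:{C} ∪→ {A,C,T}; cost 1
[col 3] AY: children A:{G}, Y:{G} ∩→ {G}; cost 0
[col 3] HI: children H:{T}, I:{T} ∩→ {T}; cost 0
[col 3] AHIY: children AY:{G}, HI:{T} ∪→ {G,T}; cost 1
[col 3] AHIRY: children AHIY:{G,T}, R:{C} ∪→ {C,G,T}; cost 1
[col 4] AY: children A:{A}, Y:{G} ∪→ {A,G}; cost 1
[col 4] HI: children H:{G}, I:{T} ∪→ {G,T}; cost 1
[col 4] AHIY: children AY:{A,G}, HI:{G,T} ∩→ {G}; cost 0
[col 4] AHIRY: children AHIY:{G}, R:{A} ∪→ {A,G}; cost 1
[col 5] AY: children A:{C}, Y:{A} ∪→ {A,C}; cost 1
[col 5] HI: children H:{C}, I:{A} ∪→ {A,C}; cost 1
[col 5] AHIY: children AY:{A,C}, HI:{A,C} ∩→ {A,C}; cost 0
[col 5] AHIRY: children AHIY:{A,C}, R:{T} ∪→ {A,C,T}; cost 1
[col 6] AY: children A:{G}, Y:{C} ∪→ {C,G}; cost 1
[col 6] HI: children H:{G}, I:{C} ∪→ {C,G}; cost 1
[col 6] AHIY: children AY:{C,G}, HI:{C,G} ∩→ {C,G}; cost 0
[col 6] AHIRY: children AHIY:{C,G}, R:{T} ∪→ {C,G,T}; cost 1
per-site changes: [2, 2, 3, 2, 3, 3, 3]; total = 18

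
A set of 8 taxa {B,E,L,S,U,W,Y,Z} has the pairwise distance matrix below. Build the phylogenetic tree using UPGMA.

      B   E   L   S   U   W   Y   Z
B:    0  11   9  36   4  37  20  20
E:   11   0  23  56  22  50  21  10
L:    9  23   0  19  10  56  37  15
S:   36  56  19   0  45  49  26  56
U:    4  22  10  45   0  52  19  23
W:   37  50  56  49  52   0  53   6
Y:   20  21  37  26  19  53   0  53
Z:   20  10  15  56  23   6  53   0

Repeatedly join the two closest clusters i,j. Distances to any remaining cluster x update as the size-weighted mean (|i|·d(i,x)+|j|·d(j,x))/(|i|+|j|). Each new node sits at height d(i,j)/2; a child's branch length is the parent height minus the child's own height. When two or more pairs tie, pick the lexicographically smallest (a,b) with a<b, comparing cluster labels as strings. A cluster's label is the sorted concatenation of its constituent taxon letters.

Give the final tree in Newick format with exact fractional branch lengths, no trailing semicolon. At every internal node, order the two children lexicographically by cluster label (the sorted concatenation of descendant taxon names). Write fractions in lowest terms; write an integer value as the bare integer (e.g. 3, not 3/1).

((((((B:2,U:2):11/4,L:19/4):55/12,E:28/3):67/24,Y:97/8):243/40,S:91/5):31/20,(W:3,Z:3):67/4)

step 1: merge (B,U) at d=4; branch lengths B→2, U→2; new cluster BU
  updated: d(BU,E)=33/2, d(BU,L)=19/2, d(BU,S)=81/2, d(BU,W)=89/2, d(BU,Y)=39/2, d(BU,Z)=43/2
step 2: merge (W,Z) at d=6; branch lengths W→3, Z→3; new cluster WZ
  updated: d(BU,WZ)=33, d(E,WZ)=30, d(L,WZ)=71/2, d(S,WZ)=105/2, d(WZ,Y)=53
step 3: merge (BU,L) at d=19/2; branch lengths BU→11/4, L→19/4; new cluster BLU
  updated: d(BLU,E)=56/3, d(BLU,S)=100/3, d(BLU,WZ)=203/6, d(BLU,Y)=76/3
step 4: merge (BLU,E) at d=56/3; branch lengths BLU→55/12, E→28/3; new cluster BELU
  updated: d(BELU,S)=39, d(BELU,WZ)=263/8, d(BELU,Y)=97/4
step 5: merge (BELU,Y) at d=97/4; branch lengths BELU→67/24, Y→97/8; new cluster BELUY
  updated: d(BELUY,S)=182/5, d(BELUY,WZ)=369/10
step 6: merge (BELUY,S) at d=182/5; branch lengths BELUY→243/40, S→91/5; new cluster BELSUY
  updated: d(BELSUY,WZ)=79/2
step 7: merge (BELSUY,WZ) at d=79/2; branch lengths BELSUY→31/20, WZ→67/4; new cluster BELSUWYZ
final tree: ((((((B:2,U:2):11/4,L:19/4):55/12,E:28/3):67/24,Y:97/8):243/40,S:91/5):31/20,(W:3,Z:3):67/4)
total length: 10669/120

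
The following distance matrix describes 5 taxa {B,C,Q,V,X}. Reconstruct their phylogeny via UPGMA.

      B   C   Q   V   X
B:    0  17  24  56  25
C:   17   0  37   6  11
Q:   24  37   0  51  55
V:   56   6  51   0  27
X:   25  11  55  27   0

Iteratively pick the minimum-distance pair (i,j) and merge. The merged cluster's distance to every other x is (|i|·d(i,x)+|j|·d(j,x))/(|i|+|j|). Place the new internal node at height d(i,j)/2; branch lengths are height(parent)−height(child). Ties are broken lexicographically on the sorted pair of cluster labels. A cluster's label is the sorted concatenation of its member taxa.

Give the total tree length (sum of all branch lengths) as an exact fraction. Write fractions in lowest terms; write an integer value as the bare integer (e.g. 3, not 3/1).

194/3

step 1: merge (C,V) at d=6; branch lengths C→3, V→3; new cluster CV
  updated: d(B,CV)=73/2, d(CV,Q)=44, d(CV,X)=19
step 2: merge (CV,X) at d=19; branch lengths CV→13/2, X→19/2; new cluster CVX
  updated: d(B,CVX)=98/3, d(CVX,Q)=143/3
step 3: merge (B,Q) at d=24; branch lengths B→12, Q→12; new cluster BQ
  updated: d(BQ,CVX)=241/6
step 4: merge (BQ,CVX) at d=241/6; branch lengths BQ→97/12, CVX→127/12; new cluster BCQVX
final tree: ((B:12,Q:12):97/12,((C:3,V:3):13/2,X:19/2):127/12)
total length: 194/3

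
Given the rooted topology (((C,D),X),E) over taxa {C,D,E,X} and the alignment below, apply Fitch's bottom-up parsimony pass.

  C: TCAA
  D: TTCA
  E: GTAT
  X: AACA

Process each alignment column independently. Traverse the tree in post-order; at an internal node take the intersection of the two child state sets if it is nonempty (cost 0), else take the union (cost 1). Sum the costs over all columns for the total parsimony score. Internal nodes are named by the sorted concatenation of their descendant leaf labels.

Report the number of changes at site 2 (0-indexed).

2

site 0, node CD: C={T} ∩ D={T} → {T} (+0)
site 0, node CDX: CD={T} ∪ X={A} → {A,T} (+1)
site 0, node CDEX: CDX={A,T} ∪ E={G} → {A,G,T} (+1)
site 1, node CD: C={C} ∪ D={T} → {C,T} (+1)
site 1, node CDX: CD={C,T} ∪ X={A} → {A,C,T} (+1)
site 1, node CDEX: CDX={A,C,T} ∩ E={T} → {T} (+0)
site 2, node CD: C={A} ∪ D={C} → {A,C} (+1)
site 2, node CDX: CD={A,C} ∩ X={C} → {C} (+0)
site 2, node CDEX: CDX={C} ∪ E={A} → {A,C} (+1)
site 3, node CD: C={A} ∩ D={A} → {A} (+0)
site 3, node CDX: CD={A} ∩ X={A} → {A} (+0)
site 3, node CDEX: CDX={A} ∪ E={T} → {A,T} (+1)
per-site changes: [2, 2, 2, 1]; total = 7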